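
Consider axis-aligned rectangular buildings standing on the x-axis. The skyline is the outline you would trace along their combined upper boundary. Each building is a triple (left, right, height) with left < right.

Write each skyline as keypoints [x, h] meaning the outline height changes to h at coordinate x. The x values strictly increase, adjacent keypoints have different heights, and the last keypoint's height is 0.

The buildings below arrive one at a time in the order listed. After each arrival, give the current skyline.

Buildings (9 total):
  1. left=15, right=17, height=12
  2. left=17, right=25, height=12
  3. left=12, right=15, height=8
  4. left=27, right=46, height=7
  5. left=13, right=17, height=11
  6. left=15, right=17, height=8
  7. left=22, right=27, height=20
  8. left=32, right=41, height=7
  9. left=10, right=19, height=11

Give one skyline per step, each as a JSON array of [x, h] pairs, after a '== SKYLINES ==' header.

== SKYLINES ==
[[15,12],[17,0]]
[[15,12],[25,0]]
[[12,8],[15,12],[25,0]]
[[12,8],[15,12],[25,0],[27,7],[46,0]]
[[12,8],[13,11],[15,12],[25,0],[27,7],[46,0]]
[[12,8],[13,11],[15,12],[25,0],[27,7],[46,0]]
[[12,8],[13,11],[15,12],[22,20],[27,7],[46,0]]
[[12,8],[13,11],[15,12],[22,20],[27,7],[46,0]]
[[10,11],[15,12],[22,20],[27,7],[46,0]]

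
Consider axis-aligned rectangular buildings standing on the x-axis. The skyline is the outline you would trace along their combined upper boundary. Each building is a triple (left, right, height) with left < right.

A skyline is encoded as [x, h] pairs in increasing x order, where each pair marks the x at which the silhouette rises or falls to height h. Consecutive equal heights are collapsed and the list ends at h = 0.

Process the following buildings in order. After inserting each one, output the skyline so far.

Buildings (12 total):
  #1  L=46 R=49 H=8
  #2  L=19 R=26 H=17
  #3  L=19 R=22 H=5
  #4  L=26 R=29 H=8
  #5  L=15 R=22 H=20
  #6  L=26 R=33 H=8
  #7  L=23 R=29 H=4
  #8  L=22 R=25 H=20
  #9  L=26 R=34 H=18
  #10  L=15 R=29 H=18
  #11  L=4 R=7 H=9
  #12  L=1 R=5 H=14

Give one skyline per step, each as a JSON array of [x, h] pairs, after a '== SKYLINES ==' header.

== SKYLINES ==
[[46,8],[49,0]]
[[19,17],[26,0],[46,8],[49,0]]
[[19,17],[26,0],[46,8],[49,0]]
[[19,17],[26,8],[29,0],[46,8],[49,0]]
[[15,20],[22,17],[26,8],[29,0],[46,8],[49,0]]
[[15,20],[22,17],[26,8],[33,0],[46,8],[49,0]]
[[15,20],[22,17],[26,8],[33,0],[46,8],[49,0]]
[[15,20],[25,17],[26,8],[33,0],[46,8],[49,0]]
[[15,20],[25,17],[26,18],[34,0],[46,8],[49,0]]
[[15,20],[25,18],[34,0],[46,8],[49,0]]
[[4,9],[7,0],[15,20],[25,18],[34,0],[46,8],[49,0]]
[[1,14],[5,9],[7,0],[15,20],[25,18],[34,0],[46,8],[49,0]]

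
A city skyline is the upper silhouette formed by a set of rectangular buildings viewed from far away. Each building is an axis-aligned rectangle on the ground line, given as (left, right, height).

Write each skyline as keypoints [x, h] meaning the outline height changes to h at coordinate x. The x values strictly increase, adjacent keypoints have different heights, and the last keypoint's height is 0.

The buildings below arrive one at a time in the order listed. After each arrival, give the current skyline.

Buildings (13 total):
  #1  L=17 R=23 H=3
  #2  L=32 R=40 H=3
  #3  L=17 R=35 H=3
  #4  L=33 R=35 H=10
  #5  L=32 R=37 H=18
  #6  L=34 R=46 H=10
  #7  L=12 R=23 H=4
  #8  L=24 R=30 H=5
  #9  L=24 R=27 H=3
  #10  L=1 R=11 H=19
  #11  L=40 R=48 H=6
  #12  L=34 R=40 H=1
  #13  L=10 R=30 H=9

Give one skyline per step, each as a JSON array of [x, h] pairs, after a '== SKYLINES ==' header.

== SKYLINES ==
[[17,3],[23,0]]
[[17,3],[23,0],[32,3],[40,0]]
[[17,3],[40,0]]
[[17,3],[33,10],[35,3],[40,0]]
[[17,3],[32,18],[37,3],[40,0]]
[[17,3],[32,18],[37,10],[46,0]]
[[12,4],[23,3],[32,18],[37,10],[46,0]]
[[12,4],[23,3],[24,5],[30,3],[32,18],[37,10],[46,0]]
[[12,4],[23,3],[24,5],[30,3],[32,18],[37,10],[46,0]]
[[1,19],[11,0],[12,4],[23,3],[24,5],[30,3],[32,18],[37,10],[46,0]]
[[1,19],[11,0],[12,4],[23,3],[24,5],[30,3],[32,18],[37,10],[46,6],[48,0]]
[[1,19],[11,0],[12,4],[23,3],[24,5],[30,3],[32,18],[37,10],[46,6],[48,0]]
[[1,19],[11,9],[30,3],[32,18],[37,10],[46,6],[48,0]]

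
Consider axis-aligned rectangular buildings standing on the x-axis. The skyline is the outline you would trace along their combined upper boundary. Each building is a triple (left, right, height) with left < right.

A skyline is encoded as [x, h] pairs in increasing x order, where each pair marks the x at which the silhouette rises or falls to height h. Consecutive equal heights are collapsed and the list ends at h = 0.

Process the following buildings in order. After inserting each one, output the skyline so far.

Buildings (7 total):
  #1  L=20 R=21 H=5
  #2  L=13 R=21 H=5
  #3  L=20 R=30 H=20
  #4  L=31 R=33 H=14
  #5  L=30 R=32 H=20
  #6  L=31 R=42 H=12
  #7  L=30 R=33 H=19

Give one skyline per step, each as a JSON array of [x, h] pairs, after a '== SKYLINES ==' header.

== SKYLINES ==
[[20,5],[21,0]]
[[13,5],[21,0]]
[[13,5],[20,20],[30,0]]
[[13,5],[20,20],[30,0],[31,14],[33,0]]
[[13,5],[20,20],[32,14],[33,0]]
[[13,5],[20,20],[32,14],[33,12],[42,0]]
[[13,5],[20,20],[32,19],[33,12],[42,0]]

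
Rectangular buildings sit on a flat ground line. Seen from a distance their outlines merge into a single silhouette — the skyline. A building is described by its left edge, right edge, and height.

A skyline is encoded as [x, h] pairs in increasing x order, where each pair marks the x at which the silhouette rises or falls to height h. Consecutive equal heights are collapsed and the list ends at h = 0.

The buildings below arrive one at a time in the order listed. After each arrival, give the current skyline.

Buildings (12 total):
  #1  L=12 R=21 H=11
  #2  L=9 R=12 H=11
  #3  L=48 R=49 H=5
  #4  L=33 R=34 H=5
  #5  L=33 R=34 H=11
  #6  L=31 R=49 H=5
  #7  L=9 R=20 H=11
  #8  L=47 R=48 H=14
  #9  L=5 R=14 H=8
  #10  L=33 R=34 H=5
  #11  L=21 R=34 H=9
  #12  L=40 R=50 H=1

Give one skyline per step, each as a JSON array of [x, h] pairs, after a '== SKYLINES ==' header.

== SKYLINES ==
[[12,11],[21,0]]
[[9,11],[21,0]]
[[9,11],[21,0],[48,5],[49,0]]
[[9,11],[21,0],[33,5],[34,0],[48,5],[49,0]]
[[9,11],[21,0],[33,11],[34,0],[48,5],[49,0]]
[[9,11],[21,0],[31,5],[33,11],[34,5],[49,0]]
[[9,11],[21,0],[31,5],[33,11],[34,5],[49,0]]
[[9,11],[21,0],[31,5],[33,11],[34,5],[47,14],[48,5],[49,0]]
[[5,8],[9,11],[21,0],[31,5],[33,11],[34,5],[47,14],[48,5],[49,0]]
[[5,8],[9,11],[21,0],[31,5],[33,11],[34,5],[47,14],[48,5],[49,0]]
[[5,8],[9,11],[21,9],[33,11],[34,5],[47,14],[48,5],[49,0]]
[[5,8],[9,11],[21,9],[33,11],[34,5],[47,14],[48,5],[49,1],[50,0]]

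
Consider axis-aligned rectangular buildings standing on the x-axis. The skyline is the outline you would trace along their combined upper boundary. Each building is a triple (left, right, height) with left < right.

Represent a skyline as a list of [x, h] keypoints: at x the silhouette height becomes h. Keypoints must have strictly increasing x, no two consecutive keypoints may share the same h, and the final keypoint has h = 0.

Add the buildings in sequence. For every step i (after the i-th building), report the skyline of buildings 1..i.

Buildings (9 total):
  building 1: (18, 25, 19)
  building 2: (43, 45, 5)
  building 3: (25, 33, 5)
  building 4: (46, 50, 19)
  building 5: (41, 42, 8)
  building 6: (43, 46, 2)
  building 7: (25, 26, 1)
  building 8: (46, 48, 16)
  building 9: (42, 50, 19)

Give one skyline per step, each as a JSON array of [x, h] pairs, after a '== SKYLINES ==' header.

== SKYLINES ==
[[18,19],[25,0]]
[[18,19],[25,0],[43,5],[45,0]]
[[18,19],[25,5],[33,0],[43,5],[45,0]]
[[18,19],[25,5],[33,0],[43,5],[45,0],[46,19],[50,0]]
[[18,19],[25,5],[33,0],[41,8],[42,0],[43,5],[45,0],[46,19],[50,0]]
[[18,19],[25,5],[33,0],[41,8],[42,0],[43,5],[45,2],[46,19],[50,0]]
[[18,19],[25,5],[33,0],[41,8],[42,0],[43,5],[45,2],[46,19],[50,0]]
[[18,19],[25,5],[33,0],[41,8],[42,0],[43,5],[45,2],[46,19],[50,0]]
[[18,19],[25,5],[33,0],[41,8],[42,19],[50,0]]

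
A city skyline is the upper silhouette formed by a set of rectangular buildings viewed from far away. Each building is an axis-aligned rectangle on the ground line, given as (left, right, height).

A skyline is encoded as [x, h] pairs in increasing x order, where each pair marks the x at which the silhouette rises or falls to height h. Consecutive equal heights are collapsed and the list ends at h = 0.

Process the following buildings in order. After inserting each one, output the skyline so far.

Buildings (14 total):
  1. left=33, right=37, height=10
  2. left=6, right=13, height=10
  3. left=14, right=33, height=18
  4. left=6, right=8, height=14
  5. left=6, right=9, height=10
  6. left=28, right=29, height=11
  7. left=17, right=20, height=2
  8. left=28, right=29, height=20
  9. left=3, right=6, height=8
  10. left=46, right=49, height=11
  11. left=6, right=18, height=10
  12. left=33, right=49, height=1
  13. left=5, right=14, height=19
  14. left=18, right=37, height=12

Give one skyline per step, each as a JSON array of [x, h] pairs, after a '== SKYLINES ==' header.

== SKYLINES ==
[[33,10],[37,0]]
[[6,10],[13,0],[33,10],[37,0]]
[[6,10],[13,0],[14,18],[33,10],[37,0]]
[[6,14],[8,10],[13,0],[14,18],[33,10],[37,0]]
[[6,14],[8,10],[13,0],[14,18],[33,10],[37,0]]
[[6,14],[8,10],[13,0],[14,18],[33,10],[37,0]]
[[6,14],[8,10],[13,0],[14,18],[33,10],[37,0]]
[[6,14],[8,10],[13,0],[14,18],[28,20],[29,18],[33,10],[37,0]]
[[3,8],[6,14],[8,10],[13,0],[14,18],[28,20],[29,18],[33,10],[37,0]]
[[3,8],[6,14],[8,10],[13,0],[14,18],[28,20],[29,18],[33,10],[37,0],[46,11],[49,0]]
[[3,8],[6,14],[8,10],[14,18],[28,20],[29,18],[33,10],[37,0],[46,11],[49,0]]
[[3,8],[6,14],[8,10],[14,18],[28,20],[29,18],[33,10],[37,1],[46,11],[49,0]]
[[3,8],[5,19],[14,18],[28,20],[29,18],[33,10],[37,1],[46,11],[49,0]]
[[3,8],[5,19],[14,18],[28,20],[29,18],[33,12],[37,1],[46,11],[49,0]]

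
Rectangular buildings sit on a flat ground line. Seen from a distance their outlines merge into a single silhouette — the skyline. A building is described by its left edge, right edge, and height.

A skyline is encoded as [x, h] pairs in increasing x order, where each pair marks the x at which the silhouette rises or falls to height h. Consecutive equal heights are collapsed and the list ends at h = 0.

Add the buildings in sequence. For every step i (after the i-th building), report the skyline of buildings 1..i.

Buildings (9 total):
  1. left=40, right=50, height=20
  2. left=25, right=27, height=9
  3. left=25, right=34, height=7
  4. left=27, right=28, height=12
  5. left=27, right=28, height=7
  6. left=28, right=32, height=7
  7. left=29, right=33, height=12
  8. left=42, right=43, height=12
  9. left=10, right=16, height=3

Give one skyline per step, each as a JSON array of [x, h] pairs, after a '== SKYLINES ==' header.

== SKYLINES ==
[[40,20],[50,0]]
[[25,9],[27,0],[40,20],[50,0]]
[[25,9],[27,7],[34,0],[40,20],[50,0]]
[[25,9],[27,12],[28,7],[34,0],[40,20],[50,0]]
[[25,9],[27,12],[28,7],[34,0],[40,20],[50,0]]
[[25,9],[27,12],[28,7],[34,0],[40,20],[50,0]]
[[25,9],[27,12],[28,7],[29,12],[33,7],[34,0],[40,20],[50,0]]
[[25,9],[27,12],[28,7],[29,12],[33,7],[34,0],[40,20],[50,0]]
[[10,3],[16,0],[25,9],[27,12],[28,7],[29,12],[33,7],[34,0],[40,20],[50,0]]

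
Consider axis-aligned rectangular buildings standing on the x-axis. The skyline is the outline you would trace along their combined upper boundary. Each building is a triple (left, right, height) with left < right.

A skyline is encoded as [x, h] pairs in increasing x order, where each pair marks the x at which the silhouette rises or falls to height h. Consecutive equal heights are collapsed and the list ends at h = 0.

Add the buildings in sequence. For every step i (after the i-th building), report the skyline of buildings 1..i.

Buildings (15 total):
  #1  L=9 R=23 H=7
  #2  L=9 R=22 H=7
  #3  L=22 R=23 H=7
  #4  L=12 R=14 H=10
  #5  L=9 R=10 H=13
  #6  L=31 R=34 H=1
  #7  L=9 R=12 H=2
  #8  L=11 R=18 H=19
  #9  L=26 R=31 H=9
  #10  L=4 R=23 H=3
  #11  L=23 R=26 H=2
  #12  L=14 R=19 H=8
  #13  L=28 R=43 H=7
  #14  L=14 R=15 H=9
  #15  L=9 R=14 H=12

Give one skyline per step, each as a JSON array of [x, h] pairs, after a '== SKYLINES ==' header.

== SKYLINES ==
[[9,7],[23,0]]
[[9,7],[23,0]]
[[9,7],[23,0]]
[[9,7],[12,10],[14,7],[23,0]]
[[9,13],[10,7],[12,10],[14,7],[23,0]]
[[9,13],[10,7],[12,10],[14,7],[23,0],[31,1],[34,0]]
[[9,13],[10,7],[12,10],[14,7],[23,0],[31,1],[34,0]]
[[9,13],[10,7],[11,19],[18,7],[23,0],[31,1],[34,0]]
[[9,13],[10,7],[11,19],[18,7],[23,0],[26,9],[31,1],[34,0]]
[[4,3],[9,13],[10,7],[11,19],[18,7],[23,0],[26,9],[31,1],[34,0]]
[[4,3],[9,13],[10,7],[11,19],[18,7],[23,2],[26,9],[31,1],[34,0]]
[[4,3],[9,13],[10,7],[11,19],[18,8],[19,7],[23,2],[26,9],[31,1],[34,0]]
[[4,3],[9,13],[10,7],[11,19],[18,8],[19,7],[23,2],[26,9],[31,7],[43,0]]
[[4,3],[9,13],[10,7],[11,19],[18,8],[19,7],[23,2],[26,9],[31,7],[43,0]]
[[4,3],[9,13],[10,12],[11,19],[18,8],[19,7],[23,2],[26,9],[31,7],[43,0]]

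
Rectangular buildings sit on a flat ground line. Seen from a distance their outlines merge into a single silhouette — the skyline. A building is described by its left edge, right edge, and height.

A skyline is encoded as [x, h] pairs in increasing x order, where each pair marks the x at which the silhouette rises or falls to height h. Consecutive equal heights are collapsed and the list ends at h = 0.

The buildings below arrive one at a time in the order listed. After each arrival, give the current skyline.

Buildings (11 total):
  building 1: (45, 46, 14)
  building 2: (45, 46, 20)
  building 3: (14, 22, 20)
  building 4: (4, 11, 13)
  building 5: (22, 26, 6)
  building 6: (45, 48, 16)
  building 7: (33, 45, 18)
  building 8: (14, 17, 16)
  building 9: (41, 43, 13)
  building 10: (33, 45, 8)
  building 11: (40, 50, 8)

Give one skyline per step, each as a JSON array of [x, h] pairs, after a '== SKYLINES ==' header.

== SKYLINES ==
[[45,14],[46,0]]
[[45,20],[46,0]]
[[14,20],[22,0],[45,20],[46,0]]
[[4,13],[11,0],[14,20],[22,0],[45,20],[46,0]]
[[4,13],[11,0],[14,20],[22,6],[26,0],[45,20],[46,0]]
[[4,13],[11,0],[14,20],[22,6],[26,0],[45,20],[46,16],[48,0]]
[[4,13],[11,0],[14,20],[22,6],[26,0],[33,18],[45,20],[46,16],[48,0]]
[[4,13],[11,0],[14,20],[22,6],[26,0],[33,18],[45,20],[46,16],[48,0]]
[[4,13],[11,0],[14,20],[22,6],[26,0],[33,18],[45,20],[46,16],[48,0]]
[[4,13],[11,0],[14,20],[22,6],[26,0],[33,18],[45,20],[46,16],[48,0]]
[[4,13],[11,0],[14,20],[22,6],[26,0],[33,18],[45,20],[46,16],[48,8],[50,0]]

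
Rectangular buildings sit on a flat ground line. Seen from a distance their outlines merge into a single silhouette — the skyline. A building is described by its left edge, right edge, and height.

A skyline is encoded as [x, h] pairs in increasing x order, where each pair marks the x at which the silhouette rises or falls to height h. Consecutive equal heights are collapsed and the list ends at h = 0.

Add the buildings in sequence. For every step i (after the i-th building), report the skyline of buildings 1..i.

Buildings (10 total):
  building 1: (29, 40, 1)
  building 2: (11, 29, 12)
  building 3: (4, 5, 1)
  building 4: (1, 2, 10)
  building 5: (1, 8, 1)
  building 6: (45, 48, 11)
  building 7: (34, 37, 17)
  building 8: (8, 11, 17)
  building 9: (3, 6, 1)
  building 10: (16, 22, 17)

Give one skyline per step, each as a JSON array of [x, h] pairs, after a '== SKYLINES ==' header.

== SKYLINES ==
[[29,1],[40,0]]
[[11,12],[29,1],[40,0]]
[[4,1],[5,0],[11,12],[29,1],[40,0]]
[[1,10],[2,0],[4,1],[5,0],[11,12],[29,1],[40,0]]
[[1,10],[2,1],[8,0],[11,12],[29,1],[40,0]]
[[1,10],[2,1],[8,0],[11,12],[29,1],[40,0],[45,11],[48,0]]
[[1,10],[2,1],[8,0],[11,12],[29,1],[34,17],[37,1],[40,0],[45,11],[48,0]]
[[1,10],[2,1],[8,17],[11,12],[29,1],[34,17],[37,1],[40,0],[45,11],[48,0]]
[[1,10],[2,1],[8,17],[11,12],[29,1],[34,17],[37,1],[40,0],[45,11],[48,0]]
[[1,10],[2,1],[8,17],[11,12],[16,17],[22,12],[29,1],[34,17],[37,1],[40,0],[45,11],[48,0]]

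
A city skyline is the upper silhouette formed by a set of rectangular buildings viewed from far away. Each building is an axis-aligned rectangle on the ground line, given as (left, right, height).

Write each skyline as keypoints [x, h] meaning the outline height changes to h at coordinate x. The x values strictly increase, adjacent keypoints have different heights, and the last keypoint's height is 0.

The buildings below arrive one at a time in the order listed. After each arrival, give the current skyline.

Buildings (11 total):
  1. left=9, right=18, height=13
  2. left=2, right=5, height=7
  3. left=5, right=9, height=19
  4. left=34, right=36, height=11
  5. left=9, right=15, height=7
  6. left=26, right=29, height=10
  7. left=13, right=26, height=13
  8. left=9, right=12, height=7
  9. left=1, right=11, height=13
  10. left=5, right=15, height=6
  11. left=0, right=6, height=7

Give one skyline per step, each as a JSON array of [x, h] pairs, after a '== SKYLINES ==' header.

== SKYLINES ==
[[9,13],[18,0]]
[[2,7],[5,0],[9,13],[18,0]]
[[2,7],[5,19],[9,13],[18,0]]
[[2,7],[5,19],[9,13],[18,0],[34,11],[36,0]]
[[2,7],[5,19],[9,13],[18,0],[34,11],[36,0]]
[[2,7],[5,19],[9,13],[18,0],[26,10],[29,0],[34,11],[36,0]]
[[2,7],[5,19],[9,13],[26,10],[29,0],[34,11],[36,0]]
[[2,7],[5,19],[9,13],[26,10],[29,0],[34,11],[36,0]]
[[1,13],[5,19],[9,13],[26,10],[29,0],[34,11],[36,0]]
[[1,13],[5,19],[9,13],[26,10],[29,0],[34,11],[36,0]]
[[0,7],[1,13],[5,19],[9,13],[26,10],[29,0],[34,11],[36,0]]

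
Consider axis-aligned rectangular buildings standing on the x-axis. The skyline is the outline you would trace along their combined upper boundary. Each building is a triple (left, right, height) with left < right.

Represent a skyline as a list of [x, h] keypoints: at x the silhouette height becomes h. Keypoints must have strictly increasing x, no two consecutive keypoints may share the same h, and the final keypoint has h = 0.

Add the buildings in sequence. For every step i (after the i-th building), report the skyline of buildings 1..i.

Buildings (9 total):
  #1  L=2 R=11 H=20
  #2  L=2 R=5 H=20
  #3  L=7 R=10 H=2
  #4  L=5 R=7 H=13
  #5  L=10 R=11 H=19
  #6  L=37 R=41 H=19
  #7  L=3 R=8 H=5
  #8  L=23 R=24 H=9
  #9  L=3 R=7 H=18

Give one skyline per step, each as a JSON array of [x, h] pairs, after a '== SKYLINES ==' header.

== SKYLINES ==
[[2,20],[11,0]]
[[2,20],[11,0]]
[[2,20],[11,0]]
[[2,20],[11,0]]
[[2,20],[11,0]]
[[2,20],[11,0],[37,19],[41,0]]
[[2,20],[11,0],[37,19],[41,0]]
[[2,20],[11,0],[23,9],[24,0],[37,19],[41,0]]
[[2,20],[11,0],[23,9],[24,0],[37,19],[41,0]]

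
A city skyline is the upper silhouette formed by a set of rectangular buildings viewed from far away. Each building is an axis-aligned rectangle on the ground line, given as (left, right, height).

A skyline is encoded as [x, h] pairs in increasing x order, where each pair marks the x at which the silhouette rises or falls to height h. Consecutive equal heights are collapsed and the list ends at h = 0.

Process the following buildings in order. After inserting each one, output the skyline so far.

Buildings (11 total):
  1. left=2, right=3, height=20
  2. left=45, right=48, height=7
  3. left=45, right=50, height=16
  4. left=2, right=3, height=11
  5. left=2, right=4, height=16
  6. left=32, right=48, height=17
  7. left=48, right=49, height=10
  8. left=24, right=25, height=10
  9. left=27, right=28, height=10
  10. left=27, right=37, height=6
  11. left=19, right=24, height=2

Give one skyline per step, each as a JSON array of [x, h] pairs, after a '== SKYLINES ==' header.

== SKYLINES ==
[[2,20],[3,0]]
[[2,20],[3,0],[45,7],[48,0]]
[[2,20],[3,0],[45,16],[50,0]]
[[2,20],[3,0],[45,16],[50,0]]
[[2,20],[3,16],[4,0],[45,16],[50,0]]
[[2,20],[3,16],[4,0],[32,17],[48,16],[50,0]]
[[2,20],[3,16],[4,0],[32,17],[48,16],[50,0]]
[[2,20],[3,16],[4,0],[24,10],[25,0],[32,17],[48,16],[50,0]]
[[2,20],[3,16],[4,0],[24,10],[25,0],[27,10],[28,0],[32,17],[48,16],[50,0]]
[[2,20],[3,16],[4,0],[24,10],[25,0],[27,10],[28,6],[32,17],[48,16],[50,0]]
[[2,20],[3,16],[4,0],[19,2],[24,10],[25,0],[27,10],[28,6],[32,17],[48,16],[50,0]]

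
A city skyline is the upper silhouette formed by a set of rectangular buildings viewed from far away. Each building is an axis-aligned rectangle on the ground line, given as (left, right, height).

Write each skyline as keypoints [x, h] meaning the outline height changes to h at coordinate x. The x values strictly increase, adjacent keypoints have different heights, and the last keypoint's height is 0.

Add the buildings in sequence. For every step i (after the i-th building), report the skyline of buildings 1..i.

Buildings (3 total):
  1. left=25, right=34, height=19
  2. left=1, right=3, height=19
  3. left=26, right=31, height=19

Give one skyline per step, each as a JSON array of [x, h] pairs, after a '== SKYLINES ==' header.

== SKYLINES ==
[[25,19],[34,0]]
[[1,19],[3,0],[25,19],[34,0]]
[[1,19],[3,0],[25,19],[34,0]]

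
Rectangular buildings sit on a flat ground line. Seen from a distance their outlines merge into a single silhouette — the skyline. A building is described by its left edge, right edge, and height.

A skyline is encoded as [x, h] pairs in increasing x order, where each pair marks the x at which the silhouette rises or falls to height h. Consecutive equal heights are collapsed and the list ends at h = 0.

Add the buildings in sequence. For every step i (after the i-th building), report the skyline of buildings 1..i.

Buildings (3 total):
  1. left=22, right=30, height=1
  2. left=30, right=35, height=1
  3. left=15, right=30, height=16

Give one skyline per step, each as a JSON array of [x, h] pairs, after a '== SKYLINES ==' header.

== SKYLINES ==
[[22,1],[30,0]]
[[22,1],[35,0]]
[[15,16],[30,1],[35,0]]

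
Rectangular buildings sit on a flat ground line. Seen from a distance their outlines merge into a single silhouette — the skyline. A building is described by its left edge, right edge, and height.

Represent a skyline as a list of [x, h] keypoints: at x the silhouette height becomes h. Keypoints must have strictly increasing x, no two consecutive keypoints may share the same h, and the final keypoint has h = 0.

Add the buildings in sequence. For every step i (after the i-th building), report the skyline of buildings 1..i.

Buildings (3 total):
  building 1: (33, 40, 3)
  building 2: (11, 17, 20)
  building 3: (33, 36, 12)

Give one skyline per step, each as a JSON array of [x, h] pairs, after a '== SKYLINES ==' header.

== SKYLINES ==
[[33,3],[40,0]]
[[11,20],[17,0],[33,3],[40,0]]
[[11,20],[17,0],[33,12],[36,3],[40,0]]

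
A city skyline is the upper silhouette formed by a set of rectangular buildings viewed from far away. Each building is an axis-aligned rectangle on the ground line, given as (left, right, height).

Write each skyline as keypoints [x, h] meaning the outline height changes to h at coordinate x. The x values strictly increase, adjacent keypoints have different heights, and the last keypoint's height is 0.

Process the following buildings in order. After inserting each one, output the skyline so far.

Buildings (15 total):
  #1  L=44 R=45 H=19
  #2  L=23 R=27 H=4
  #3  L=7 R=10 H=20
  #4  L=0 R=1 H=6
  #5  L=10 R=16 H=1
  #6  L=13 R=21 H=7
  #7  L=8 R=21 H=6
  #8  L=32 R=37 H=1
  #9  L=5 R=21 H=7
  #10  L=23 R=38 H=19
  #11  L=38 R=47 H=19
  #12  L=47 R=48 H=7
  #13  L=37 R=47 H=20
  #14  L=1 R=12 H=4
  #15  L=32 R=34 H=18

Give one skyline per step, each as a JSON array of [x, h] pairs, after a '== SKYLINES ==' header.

== SKYLINES ==
[[44,19],[45,0]]
[[23,4],[27,0],[44,19],[45,0]]
[[7,20],[10,0],[23,4],[27,0],[44,19],[45,0]]
[[0,6],[1,0],[7,20],[10,0],[23,4],[27,0],[44,19],[45,0]]
[[0,6],[1,0],[7,20],[10,1],[16,0],[23,4],[27,0],[44,19],[45,0]]
[[0,6],[1,0],[7,20],[10,1],[13,7],[21,0],[23,4],[27,0],[44,19],[45,0]]
[[0,6],[1,0],[7,20],[10,6],[13,7],[21,0],[23,4],[27,0],[44,19],[45,0]]
[[0,6],[1,0],[7,20],[10,6],[13,7],[21,0],[23,4],[27,0],[32,1],[37,0],[44,19],[45,0]]
[[0,6],[1,0],[5,7],[7,20],[10,7],[21,0],[23,4],[27,0],[32,1],[37,0],[44,19],[45,0]]
[[0,6],[1,0],[5,7],[7,20],[10,7],[21,0],[23,19],[38,0],[44,19],[45,0]]
[[0,6],[1,0],[5,7],[7,20],[10,7],[21,0],[23,19],[47,0]]
[[0,6],[1,0],[5,7],[7,20],[10,7],[21,0],[23,19],[47,7],[48,0]]
[[0,6],[1,0],[5,7],[7,20],[10,7],[21,0],[23,19],[37,20],[47,7],[48,0]]
[[0,6],[1,4],[5,7],[7,20],[10,7],[21,0],[23,19],[37,20],[47,7],[48,0]]
[[0,6],[1,4],[5,7],[7,20],[10,7],[21,0],[23,19],[37,20],[47,7],[48,0]]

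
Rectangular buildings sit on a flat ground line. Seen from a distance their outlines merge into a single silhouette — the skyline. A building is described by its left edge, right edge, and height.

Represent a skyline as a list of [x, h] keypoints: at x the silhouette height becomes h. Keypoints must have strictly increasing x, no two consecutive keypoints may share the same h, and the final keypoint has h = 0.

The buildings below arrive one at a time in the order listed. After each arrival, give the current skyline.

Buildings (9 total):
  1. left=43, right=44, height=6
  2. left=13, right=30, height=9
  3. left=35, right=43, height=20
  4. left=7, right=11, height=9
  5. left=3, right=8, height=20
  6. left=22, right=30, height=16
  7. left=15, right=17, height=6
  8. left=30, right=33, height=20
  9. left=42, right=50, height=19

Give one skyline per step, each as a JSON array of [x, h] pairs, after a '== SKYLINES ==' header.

== SKYLINES ==
[[43,6],[44,0]]
[[13,9],[30,0],[43,6],[44,0]]
[[13,9],[30,0],[35,20],[43,6],[44,0]]
[[7,9],[11,0],[13,9],[30,0],[35,20],[43,6],[44,0]]
[[3,20],[8,9],[11,0],[13,9],[30,0],[35,20],[43,6],[44,0]]
[[3,20],[8,9],[11,0],[13,9],[22,16],[30,0],[35,20],[43,6],[44,0]]
[[3,20],[8,9],[11,0],[13,9],[22,16],[30,0],[35,20],[43,6],[44,0]]
[[3,20],[8,9],[11,0],[13,9],[22,16],[30,20],[33,0],[35,20],[43,6],[44,0]]
[[3,20],[8,9],[11,0],[13,9],[22,16],[30,20],[33,0],[35,20],[43,19],[50,0]]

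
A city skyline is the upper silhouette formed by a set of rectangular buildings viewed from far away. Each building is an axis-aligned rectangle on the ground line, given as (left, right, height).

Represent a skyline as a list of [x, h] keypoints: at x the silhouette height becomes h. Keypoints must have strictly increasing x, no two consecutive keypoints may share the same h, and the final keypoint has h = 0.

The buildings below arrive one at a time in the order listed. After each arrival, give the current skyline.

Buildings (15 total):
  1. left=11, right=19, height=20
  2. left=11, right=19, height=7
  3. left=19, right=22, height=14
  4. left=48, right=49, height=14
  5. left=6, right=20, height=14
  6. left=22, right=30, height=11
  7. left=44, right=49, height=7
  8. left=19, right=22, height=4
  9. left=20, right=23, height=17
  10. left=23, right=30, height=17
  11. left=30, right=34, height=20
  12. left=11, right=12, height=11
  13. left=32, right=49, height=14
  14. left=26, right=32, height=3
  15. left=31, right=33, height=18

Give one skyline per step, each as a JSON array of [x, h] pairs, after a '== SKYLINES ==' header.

== SKYLINES ==
[[11,20],[19,0]]
[[11,20],[19,0]]
[[11,20],[19,14],[22,0]]
[[11,20],[19,14],[22,0],[48,14],[49,0]]
[[6,14],[11,20],[19,14],[22,0],[48,14],[49,0]]
[[6,14],[11,20],[19,14],[22,11],[30,0],[48,14],[49,0]]
[[6,14],[11,20],[19,14],[22,11],[30,0],[44,7],[48,14],[49,0]]
[[6,14],[11,20],[19,14],[22,11],[30,0],[44,7],[48,14],[49,0]]
[[6,14],[11,20],[19,14],[20,17],[23,11],[30,0],[44,7],[48,14],[49,0]]
[[6,14],[11,20],[19,14],[20,17],[30,0],[44,7],[48,14],[49,0]]
[[6,14],[11,20],[19,14],[20,17],[30,20],[34,0],[44,7],[48,14],[49,0]]
[[6,14],[11,20],[19,14],[20,17],[30,20],[34,0],[44,7],[48,14],[49,0]]
[[6,14],[11,20],[19,14],[20,17],[30,20],[34,14],[49,0]]
[[6,14],[11,20],[19,14],[20,17],[30,20],[34,14],[49,0]]
[[6,14],[11,20],[19,14],[20,17],[30,20],[34,14],[49,0]]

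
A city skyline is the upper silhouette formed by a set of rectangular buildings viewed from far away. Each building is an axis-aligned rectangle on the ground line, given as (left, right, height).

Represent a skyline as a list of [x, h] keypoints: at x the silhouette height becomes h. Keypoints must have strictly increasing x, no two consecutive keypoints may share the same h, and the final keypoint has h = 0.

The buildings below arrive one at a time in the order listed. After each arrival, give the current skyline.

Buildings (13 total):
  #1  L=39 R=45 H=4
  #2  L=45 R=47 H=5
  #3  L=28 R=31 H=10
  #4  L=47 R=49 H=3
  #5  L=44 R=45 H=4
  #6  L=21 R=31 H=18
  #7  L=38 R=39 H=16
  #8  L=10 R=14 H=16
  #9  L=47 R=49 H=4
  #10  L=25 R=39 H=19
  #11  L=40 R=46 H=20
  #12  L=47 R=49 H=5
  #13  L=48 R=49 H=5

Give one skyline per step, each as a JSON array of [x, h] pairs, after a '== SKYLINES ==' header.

== SKYLINES ==
[[39,4],[45,0]]
[[39,4],[45,5],[47,0]]
[[28,10],[31,0],[39,4],[45,5],[47,0]]
[[28,10],[31,0],[39,4],[45,5],[47,3],[49,0]]
[[28,10],[31,0],[39,4],[45,5],[47,3],[49,0]]
[[21,18],[31,0],[39,4],[45,5],[47,3],[49,0]]
[[21,18],[31,0],[38,16],[39,4],[45,5],[47,3],[49,0]]
[[10,16],[14,0],[21,18],[31,0],[38,16],[39,4],[45,5],[47,3],[49,0]]
[[10,16],[14,0],[21,18],[31,0],[38,16],[39,4],[45,5],[47,4],[49,0]]
[[10,16],[14,0],[21,18],[25,19],[39,4],[45,5],[47,4],[49,0]]
[[10,16],[14,0],[21,18],[25,19],[39,4],[40,20],[46,5],[47,4],[49,0]]
[[10,16],[14,0],[21,18],[25,19],[39,4],[40,20],[46,5],[49,0]]
[[10,16],[14,0],[21,18],[25,19],[39,4],[40,20],[46,5],[49,0]]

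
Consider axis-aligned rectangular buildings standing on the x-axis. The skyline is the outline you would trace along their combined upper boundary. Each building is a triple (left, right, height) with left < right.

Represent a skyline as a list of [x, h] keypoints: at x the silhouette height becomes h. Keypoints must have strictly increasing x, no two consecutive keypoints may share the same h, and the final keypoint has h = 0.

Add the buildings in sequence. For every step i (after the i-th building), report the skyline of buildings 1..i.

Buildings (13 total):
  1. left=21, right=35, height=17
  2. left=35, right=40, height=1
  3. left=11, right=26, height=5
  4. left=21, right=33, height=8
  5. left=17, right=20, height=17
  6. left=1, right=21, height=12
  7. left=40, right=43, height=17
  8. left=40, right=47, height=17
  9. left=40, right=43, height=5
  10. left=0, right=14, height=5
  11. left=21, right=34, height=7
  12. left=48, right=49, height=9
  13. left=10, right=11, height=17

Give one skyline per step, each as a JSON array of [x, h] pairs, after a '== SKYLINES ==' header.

== SKYLINES ==
[[21,17],[35,0]]
[[21,17],[35,1],[40,0]]
[[11,5],[21,17],[35,1],[40,0]]
[[11,5],[21,17],[35,1],[40,0]]
[[11,5],[17,17],[20,5],[21,17],[35,1],[40,0]]
[[1,12],[17,17],[20,12],[21,17],[35,1],[40,0]]
[[1,12],[17,17],[20,12],[21,17],[35,1],[40,17],[43,0]]
[[1,12],[17,17],[20,12],[21,17],[35,1],[40,17],[47,0]]
[[1,12],[17,17],[20,12],[21,17],[35,1],[40,17],[47,0]]
[[0,5],[1,12],[17,17],[20,12],[21,17],[35,1],[40,17],[47,0]]
[[0,5],[1,12],[17,17],[20,12],[21,17],[35,1],[40,17],[47,0]]
[[0,5],[1,12],[17,17],[20,12],[21,17],[35,1],[40,17],[47,0],[48,9],[49,0]]
[[0,5],[1,12],[10,17],[11,12],[17,17],[20,12],[21,17],[35,1],[40,17],[47,0],[48,9],[49,0]]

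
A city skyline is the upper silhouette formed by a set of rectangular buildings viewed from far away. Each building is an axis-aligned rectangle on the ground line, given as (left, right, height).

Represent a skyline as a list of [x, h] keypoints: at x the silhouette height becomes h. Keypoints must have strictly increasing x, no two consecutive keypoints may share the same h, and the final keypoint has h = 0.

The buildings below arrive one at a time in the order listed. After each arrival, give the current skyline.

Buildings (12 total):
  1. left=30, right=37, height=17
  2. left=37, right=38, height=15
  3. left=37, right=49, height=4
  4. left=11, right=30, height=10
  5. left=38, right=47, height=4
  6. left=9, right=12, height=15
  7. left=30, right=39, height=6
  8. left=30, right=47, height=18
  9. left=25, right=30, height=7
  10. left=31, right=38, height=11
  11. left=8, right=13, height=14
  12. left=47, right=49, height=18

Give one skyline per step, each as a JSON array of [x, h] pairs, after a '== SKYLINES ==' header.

== SKYLINES ==
[[30,17],[37,0]]
[[30,17],[37,15],[38,0]]
[[30,17],[37,15],[38,4],[49,0]]
[[11,10],[30,17],[37,15],[38,4],[49,0]]
[[11,10],[30,17],[37,15],[38,4],[49,0]]
[[9,15],[12,10],[30,17],[37,15],[38,4],[49,0]]
[[9,15],[12,10],[30,17],[37,15],[38,6],[39,4],[49,0]]
[[9,15],[12,10],[30,18],[47,4],[49,0]]
[[9,15],[12,10],[30,18],[47,4],[49,0]]
[[9,15],[12,10],[30,18],[47,4],[49,0]]
[[8,14],[9,15],[12,14],[13,10],[30,18],[47,4],[49,0]]
[[8,14],[9,15],[12,14],[13,10],[30,18],[49,0]]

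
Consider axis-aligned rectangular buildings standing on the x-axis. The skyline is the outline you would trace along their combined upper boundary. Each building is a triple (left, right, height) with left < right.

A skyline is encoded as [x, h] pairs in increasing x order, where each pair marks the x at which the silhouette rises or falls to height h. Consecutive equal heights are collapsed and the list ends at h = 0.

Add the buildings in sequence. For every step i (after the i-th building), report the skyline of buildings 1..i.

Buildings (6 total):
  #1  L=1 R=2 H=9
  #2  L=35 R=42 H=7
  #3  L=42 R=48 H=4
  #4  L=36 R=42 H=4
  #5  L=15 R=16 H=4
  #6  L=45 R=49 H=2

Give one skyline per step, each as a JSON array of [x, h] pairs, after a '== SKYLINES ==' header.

== SKYLINES ==
[[1,9],[2,0]]
[[1,9],[2,0],[35,7],[42,0]]
[[1,9],[2,0],[35,7],[42,4],[48,0]]
[[1,9],[2,0],[35,7],[42,4],[48,0]]
[[1,9],[2,0],[15,4],[16,0],[35,7],[42,4],[48,0]]
[[1,9],[2,0],[15,4],[16,0],[35,7],[42,4],[48,2],[49,0]]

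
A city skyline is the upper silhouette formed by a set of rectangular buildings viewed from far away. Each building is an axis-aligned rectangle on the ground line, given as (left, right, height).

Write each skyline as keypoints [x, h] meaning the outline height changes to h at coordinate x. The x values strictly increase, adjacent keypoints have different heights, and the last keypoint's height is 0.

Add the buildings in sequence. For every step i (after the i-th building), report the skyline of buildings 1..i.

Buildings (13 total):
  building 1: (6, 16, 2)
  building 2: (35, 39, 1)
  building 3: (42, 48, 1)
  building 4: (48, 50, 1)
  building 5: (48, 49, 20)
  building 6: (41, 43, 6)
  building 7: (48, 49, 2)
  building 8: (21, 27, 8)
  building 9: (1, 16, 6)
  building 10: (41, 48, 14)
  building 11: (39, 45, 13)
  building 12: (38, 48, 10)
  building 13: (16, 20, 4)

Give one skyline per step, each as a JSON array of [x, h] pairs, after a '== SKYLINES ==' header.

== SKYLINES ==
[[6,2],[16,0]]
[[6,2],[16,0],[35,1],[39,0]]
[[6,2],[16,0],[35,1],[39,0],[42,1],[48,0]]
[[6,2],[16,0],[35,1],[39,0],[42,1],[50,0]]
[[6,2],[16,0],[35,1],[39,0],[42,1],[48,20],[49,1],[50,0]]
[[6,2],[16,0],[35,1],[39,0],[41,6],[43,1],[48,20],[49,1],[50,0]]
[[6,2],[16,0],[35,1],[39,0],[41,6],[43,1],[48,20],[49,1],[50,0]]
[[6,2],[16,0],[21,8],[27,0],[35,1],[39,0],[41,6],[43,1],[48,20],[49,1],[50,0]]
[[1,6],[16,0],[21,8],[27,0],[35,1],[39,0],[41,6],[43,1],[48,20],[49,1],[50,0]]
[[1,6],[16,0],[21,8],[27,0],[35,1],[39,0],[41,14],[48,20],[49,1],[50,0]]
[[1,6],[16,0],[21,8],[27,0],[35,1],[39,13],[41,14],[48,20],[49,1],[50,0]]
[[1,6],[16,0],[21,8],[27,0],[35,1],[38,10],[39,13],[41,14],[48,20],[49,1],[50,0]]
[[1,6],[16,4],[20,0],[21,8],[27,0],[35,1],[38,10],[39,13],[41,14],[48,20],[49,1],[50,0]]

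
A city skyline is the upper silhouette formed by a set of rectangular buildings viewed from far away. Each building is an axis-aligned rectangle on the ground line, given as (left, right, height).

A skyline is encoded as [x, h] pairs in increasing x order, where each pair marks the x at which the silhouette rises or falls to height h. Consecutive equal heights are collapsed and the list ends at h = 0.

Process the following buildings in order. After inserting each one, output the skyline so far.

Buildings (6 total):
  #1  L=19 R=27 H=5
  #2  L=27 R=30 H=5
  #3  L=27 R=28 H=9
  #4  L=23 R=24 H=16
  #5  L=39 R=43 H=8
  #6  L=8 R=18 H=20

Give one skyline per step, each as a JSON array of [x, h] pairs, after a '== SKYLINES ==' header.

== SKYLINES ==
[[19,5],[27,0]]
[[19,5],[30,0]]
[[19,5],[27,9],[28,5],[30,0]]
[[19,5],[23,16],[24,5],[27,9],[28,5],[30,0]]
[[19,5],[23,16],[24,5],[27,9],[28,5],[30,0],[39,8],[43,0]]
[[8,20],[18,0],[19,5],[23,16],[24,5],[27,9],[28,5],[30,0],[39,8],[43,0]]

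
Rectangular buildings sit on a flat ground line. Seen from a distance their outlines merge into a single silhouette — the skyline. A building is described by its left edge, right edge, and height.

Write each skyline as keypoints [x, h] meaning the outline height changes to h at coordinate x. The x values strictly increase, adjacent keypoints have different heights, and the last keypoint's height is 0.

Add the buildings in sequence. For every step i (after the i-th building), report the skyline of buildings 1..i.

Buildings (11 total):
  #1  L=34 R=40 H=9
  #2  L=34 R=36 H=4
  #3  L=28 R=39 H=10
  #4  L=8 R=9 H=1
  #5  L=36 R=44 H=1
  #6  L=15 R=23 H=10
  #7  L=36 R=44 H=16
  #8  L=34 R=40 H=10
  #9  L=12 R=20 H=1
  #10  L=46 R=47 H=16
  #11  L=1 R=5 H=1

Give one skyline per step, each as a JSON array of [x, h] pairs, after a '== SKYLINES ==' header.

== SKYLINES ==
[[34,9],[40,0]]
[[34,9],[40,0]]
[[28,10],[39,9],[40,0]]
[[8,1],[9,0],[28,10],[39,9],[40,0]]
[[8,1],[9,0],[28,10],[39,9],[40,1],[44,0]]
[[8,1],[9,0],[15,10],[23,0],[28,10],[39,9],[40,1],[44,0]]
[[8,1],[9,0],[15,10],[23,0],[28,10],[36,16],[44,0]]
[[8,1],[9,0],[15,10],[23,0],[28,10],[36,16],[44,0]]
[[8,1],[9,0],[12,1],[15,10],[23,0],[28,10],[36,16],[44,0]]
[[8,1],[9,0],[12,1],[15,10],[23,0],[28,10],[36,16],[44,0],[46,16],[47,0]]
[[1,1],[5,0],[8,1],[9,0],[12,1],[15,10],[23,0],[28,10],[36,16],[44,0],[46,16],[47,0]]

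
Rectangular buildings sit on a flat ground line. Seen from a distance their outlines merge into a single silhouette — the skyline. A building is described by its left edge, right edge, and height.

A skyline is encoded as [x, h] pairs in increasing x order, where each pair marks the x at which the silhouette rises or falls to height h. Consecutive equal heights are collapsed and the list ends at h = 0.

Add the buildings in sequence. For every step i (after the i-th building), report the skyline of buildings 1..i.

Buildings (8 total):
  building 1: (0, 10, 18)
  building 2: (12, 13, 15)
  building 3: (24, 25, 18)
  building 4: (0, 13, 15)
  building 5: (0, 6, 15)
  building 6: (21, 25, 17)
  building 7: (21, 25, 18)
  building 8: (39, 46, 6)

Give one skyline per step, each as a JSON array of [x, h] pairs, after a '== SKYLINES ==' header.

== SKYLINES ==
[[0,18],[10,0]]
[[0,18],[10,0],[12,15],[13,0]]
[[0,18],[10,0],[12,15],[13,0],[24,18],[25,0]]
[[0,18],[10,15],[13,0],[24,18],[25,0]]
[[0,18],[10,15],[13,0],[24,18],[25,0]]
[[0,18],[10,15],[13,0],[21,17],[24,18],[25,0]]
[[0,18],[10,15],[13,0],[21,18],[25,0]]
[[0,18],[10,15],[13,0],[21,18],[25,0],[39,6],[46,0]]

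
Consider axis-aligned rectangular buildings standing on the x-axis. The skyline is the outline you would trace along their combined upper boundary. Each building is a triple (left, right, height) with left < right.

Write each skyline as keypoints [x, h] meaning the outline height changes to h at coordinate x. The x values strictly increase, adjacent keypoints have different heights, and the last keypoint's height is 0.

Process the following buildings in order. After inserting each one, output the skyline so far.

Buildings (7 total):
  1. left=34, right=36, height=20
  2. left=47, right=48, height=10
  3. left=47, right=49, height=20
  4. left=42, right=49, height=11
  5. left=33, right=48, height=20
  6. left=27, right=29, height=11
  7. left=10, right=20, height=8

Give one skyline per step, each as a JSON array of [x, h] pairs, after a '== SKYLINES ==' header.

== SKYLINES ==
[[34,20],[36,0]]
[[34,20],[36,0],[47,10],[48,0]]
[[34,20],[36,0],[47,20],[49,0]]
[[34,20],[36,0],[42,11],[47,20],[49,0]]
[[33,20],[49,0]]
[[27,11],[29,0],[33,20],[49,0]]
[[10,8],[20,0],[27,11],[29,0],[33,20],[49,0]]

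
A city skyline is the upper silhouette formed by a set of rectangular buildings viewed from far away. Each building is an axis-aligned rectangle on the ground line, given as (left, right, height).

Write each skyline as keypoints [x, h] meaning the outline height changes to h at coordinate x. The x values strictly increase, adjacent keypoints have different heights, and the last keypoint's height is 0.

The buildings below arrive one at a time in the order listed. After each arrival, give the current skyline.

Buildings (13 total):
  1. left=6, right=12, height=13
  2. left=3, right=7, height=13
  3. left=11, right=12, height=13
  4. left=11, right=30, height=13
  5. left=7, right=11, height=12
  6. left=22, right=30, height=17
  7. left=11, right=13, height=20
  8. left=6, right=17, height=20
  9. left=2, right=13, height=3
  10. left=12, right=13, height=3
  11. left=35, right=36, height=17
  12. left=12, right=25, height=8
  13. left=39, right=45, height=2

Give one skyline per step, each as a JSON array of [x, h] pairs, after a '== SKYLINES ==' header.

== SKYLINES ==
[[6,13],[12,0]]
[[3,13],[12,0]]
[[3,13],[12,0]]
[[3,13],[30,0]]
[[3,13],[30,0]]
[[3,13],[22,17],[30,0]]
[[3,13],[11,20],[13,13],[22,17],[30,0]]
[[3,13],[6,20],[17,13],[22,17],[30,0]]
[[2,3],[3,13],[6,20],[17,13],[22,17],[30,0]]
[[2,3],[3,13],[6,20],[17,13],[22,17],[30,0]]
[[2,3],[3,13],[6,20],[17,13],[22,17],[30,0],[35,17],[36,0]]
[[2,3],[3,13],[6,20],[17,13],[22,17],[30,0],[35,17],[36,0]]
[[2,3],[3,13],[6,20],[17,13],[22,17],[30,0],[35,17],[36,0],[39,2],[45,0]]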